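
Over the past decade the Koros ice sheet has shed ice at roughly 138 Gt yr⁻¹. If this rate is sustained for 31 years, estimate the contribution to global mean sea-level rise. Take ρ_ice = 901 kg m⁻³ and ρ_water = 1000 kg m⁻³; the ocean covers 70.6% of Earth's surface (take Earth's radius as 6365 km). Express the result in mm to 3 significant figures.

≈ 11.9 mm

Total mass lost = 138 Gt/yr × 31 yr = 4278 Gt = 4.278×10^15 kg.
ρ_w = 1000 kg m⁻³, so water volume = 4.278×10^15 / 1000 = 4.278×10^12 m³.
Δh = 4.278×10^12 / 3.59×10^14 = 0.0119 m = 11.9 mm.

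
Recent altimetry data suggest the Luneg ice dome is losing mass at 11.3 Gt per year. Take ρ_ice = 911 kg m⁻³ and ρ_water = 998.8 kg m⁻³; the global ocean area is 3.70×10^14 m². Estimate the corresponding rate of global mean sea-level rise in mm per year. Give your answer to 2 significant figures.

≈ 0.031 mm/yr

ρ_w = 998.8 kg m⁻³. Annual water volume added = 11.3 Gt / ρ_w = 1.130×10^13 kg / 998.8 kg m⁻³ = 1.131×10^10 m³.
Δh per year = 1.131×10^10 / 3.70×10^14 = 3.06×10^-5 m = 0.031 mm.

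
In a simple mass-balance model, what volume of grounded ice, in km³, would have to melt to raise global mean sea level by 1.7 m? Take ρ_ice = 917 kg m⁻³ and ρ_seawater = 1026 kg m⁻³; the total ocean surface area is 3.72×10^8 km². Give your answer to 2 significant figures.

≈ 7.1×10^5 km³

Required water volume = Δh × A = 1.7 m × 3.72×10^14 m² = 6.324×10^14 m³ = 6.324×10^5 km³.
Ice volume = water volume × ρ_w/ρ_ice = 6.324×10^5 × 1026/917 = 7.1×10^5 km³.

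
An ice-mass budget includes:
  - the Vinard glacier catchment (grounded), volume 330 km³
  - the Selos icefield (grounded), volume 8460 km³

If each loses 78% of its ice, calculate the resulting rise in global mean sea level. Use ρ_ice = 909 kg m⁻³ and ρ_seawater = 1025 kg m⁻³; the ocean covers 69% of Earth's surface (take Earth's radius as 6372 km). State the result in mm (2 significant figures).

≈ 17 mm

Vinard: 0.78 × 330 km³ × (909/1025) = 228.3 km³ of water.
Selos: 0.78 × 8460 km³ × (909/1025) = 5852 km³ of water.
Total added water ≈ 6.080×10^12 m³ over 3.52×10^14 m² → Δh = 0.0173 m = 17 mm.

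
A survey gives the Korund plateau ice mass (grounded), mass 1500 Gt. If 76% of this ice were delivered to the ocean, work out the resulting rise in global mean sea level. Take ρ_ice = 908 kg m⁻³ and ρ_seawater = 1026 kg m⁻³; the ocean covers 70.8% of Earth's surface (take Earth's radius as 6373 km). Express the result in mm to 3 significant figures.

Korund: 0.76 × 1500 Gt = 1.140×10^15 kg; dividing by ρ_w = 1026 kg m⁻³ gives 1.111×10^12 m³ of water.
Spread over 3.61×10^14 m² of ocean, Δh = 1.111×10^12 / 3.61×10^14 = 3.07×10^-3 m = 3.07 mm.

≈ 3.07 mm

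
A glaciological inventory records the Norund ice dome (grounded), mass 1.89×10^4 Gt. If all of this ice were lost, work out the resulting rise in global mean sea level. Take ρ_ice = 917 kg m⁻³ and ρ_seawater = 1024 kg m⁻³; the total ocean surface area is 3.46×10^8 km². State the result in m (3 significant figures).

Norund: 1.89×10^4 Gt = 1.890×10^16 kg; dividing by ρ_w = 1024 kg m⁻³ gives 1.846×10^13 m³ of water.
Spread over 3.46×10^14 m² of ocean, Δh = 1.846×10^13 / 3.46×10^14 = 0.0533 m.

≈ 0.0533 m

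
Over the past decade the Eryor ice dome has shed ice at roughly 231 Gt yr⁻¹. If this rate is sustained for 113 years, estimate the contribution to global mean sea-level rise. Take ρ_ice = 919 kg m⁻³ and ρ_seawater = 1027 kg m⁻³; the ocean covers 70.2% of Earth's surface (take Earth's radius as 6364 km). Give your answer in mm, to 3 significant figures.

Total mass lost = 231 Gt/yr × 113 yr = 2.610×10^4 Gt = 2.610×10^16 kg.
ρ_w = 1027 kg m⁻³, so water volume = 2.610×10^16 / 1027 = 2.542×10^13 m³.
Δh = 2.542×10^13 / 3.57×10^14 = 0.0711 m = 71.1 mm.

≈ 71.1 mm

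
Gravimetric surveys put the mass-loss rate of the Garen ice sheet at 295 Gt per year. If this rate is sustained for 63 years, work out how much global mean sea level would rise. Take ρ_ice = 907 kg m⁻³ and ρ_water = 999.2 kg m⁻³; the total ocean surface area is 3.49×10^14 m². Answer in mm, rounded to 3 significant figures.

≈ 53.3 mm

Total mass lost = 295 Gt/yr × 63 yr = 1.858×10^4 Gt = 1.858×10^16 kg.
ρ_w = 999.2 kg m⁻³, so water volume = 1.858×10^16 / 999.2 = 1.860×10^13 m³.
Δh = 1.860×10^13 / 3.49×10^14 = 0.0533 m = 53.3 mm.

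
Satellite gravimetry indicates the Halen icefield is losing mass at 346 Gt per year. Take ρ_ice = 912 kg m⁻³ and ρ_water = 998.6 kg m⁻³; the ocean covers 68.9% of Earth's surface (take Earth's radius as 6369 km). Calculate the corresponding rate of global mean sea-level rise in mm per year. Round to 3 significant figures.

ρ_w = 998.6 kg m⁻³. Annual water volume added = 346 Gt / ρ_w = 3.460×10^14 kg / 998.6 kg m⁻³ = 3.465×10^11 m³.
Δh per year = 3.465×10^11 / 3.51×10^14 = 9.87×10^-4 m = 0.987 mm.

≈ 0.987 mm/yr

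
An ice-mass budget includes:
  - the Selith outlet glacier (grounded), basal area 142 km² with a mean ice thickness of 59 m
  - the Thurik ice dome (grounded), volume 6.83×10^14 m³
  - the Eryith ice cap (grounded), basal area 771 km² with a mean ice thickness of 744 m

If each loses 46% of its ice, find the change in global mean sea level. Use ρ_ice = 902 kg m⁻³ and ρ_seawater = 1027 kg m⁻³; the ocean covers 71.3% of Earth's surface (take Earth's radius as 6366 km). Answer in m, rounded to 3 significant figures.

Selith: ice volume = 142 km² × 59 m = 8.378 km³; 0.46 × 8.378 × (902/1027) = 3.385 km³ of water.
Thurik: 0.46 × 6.83×10^14 m³ × (902/1027) = 2.759×10^14 m³ of water.
Eryith: ice volume = 771 km² × 744 m = 573.6 km³; 0.46 × 573.6 × (902/1027) = 231.8 km³ of water.
Total added water ≈ 2.762×10^14 m³ over 3.63×10^14 m² → Δh = 0.761 m.

≈ 0.761 m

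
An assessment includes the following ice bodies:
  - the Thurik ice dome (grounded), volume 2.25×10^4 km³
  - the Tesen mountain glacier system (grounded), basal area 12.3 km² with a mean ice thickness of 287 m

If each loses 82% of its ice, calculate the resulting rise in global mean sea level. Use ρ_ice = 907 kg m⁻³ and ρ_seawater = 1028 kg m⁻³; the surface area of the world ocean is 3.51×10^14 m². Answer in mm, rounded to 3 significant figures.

≈ 46.4 mm

Thurik: 0.82 × 2.25×10^4 km³ × (907/1028) = 1.628×10^4 km³ of water.
Tesen: ice volume = 12.3 km² × 287 m = 3.530 km³; 0.82 × 3.530 × (907/1028) = 2.554 km³ of water.
Total added water ≈ 1.628×10^13 m³ over 3.51×10^14 m² → Δh = 0.0464 m = 46.4 mm.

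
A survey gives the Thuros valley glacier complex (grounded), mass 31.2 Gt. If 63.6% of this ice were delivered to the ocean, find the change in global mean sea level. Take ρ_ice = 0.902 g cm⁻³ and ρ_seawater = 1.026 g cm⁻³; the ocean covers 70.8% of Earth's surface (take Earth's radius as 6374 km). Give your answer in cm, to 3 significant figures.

Thuros: 0.636 × 31.2 Gt = 1.984×10^13 kg; dividing by ρ_w = 1.026 g cm⁻³ = 1026 kg m⁻³ gives 1.934×10^10 m³ of water.
Spread over 3.61×10^14 m² of ocean, Δh = 1.934×10^10 / 3.61×10^14 = 5.35×10^-5 m = 5.35×10^-3 cm.

≈ 5.35×10^-3 cm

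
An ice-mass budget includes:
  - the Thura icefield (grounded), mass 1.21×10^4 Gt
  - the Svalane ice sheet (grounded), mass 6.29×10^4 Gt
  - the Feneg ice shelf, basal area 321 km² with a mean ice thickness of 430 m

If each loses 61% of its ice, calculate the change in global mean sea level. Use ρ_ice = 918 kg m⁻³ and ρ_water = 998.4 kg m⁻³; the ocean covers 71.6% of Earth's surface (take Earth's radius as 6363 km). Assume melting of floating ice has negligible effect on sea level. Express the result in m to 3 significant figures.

≈ 0.126 m

Thura: 0.61 × 1.21×10^4 Gt = 7.381×10^15 kg; dividing by ρ_w = 998.4 kg m⁻³ gives 7.393×10^12 m³ of water.
Svalane: 0.61 × 6.29×10^4 Gt = 3.837×10^16 kg; dividing by ρ_w = 998.4 kg m⁻³ gives 3.843×10^13 m³ of water.
The Feneg ice shelf is floating and already displaces its own weight of water, so its melt adds essentially nothing to sea level.
Total added water ≈ 4.582×10^13 m³ over 3.64×10^14 m² → Δh = 0.126 m.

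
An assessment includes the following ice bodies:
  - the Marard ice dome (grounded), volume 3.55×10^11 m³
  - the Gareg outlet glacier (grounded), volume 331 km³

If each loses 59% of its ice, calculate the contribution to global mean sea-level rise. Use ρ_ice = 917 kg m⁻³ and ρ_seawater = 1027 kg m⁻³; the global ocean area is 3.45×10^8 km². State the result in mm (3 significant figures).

≈ 1.05 mm

Marard: 0.59 × 3.55×10^11 m³ × (917/1027) = 1.870×10^11 m³ of water.
Gareg: 0.59 × 331 km³ × (917/1027) = 174.4 km³ of water.
Total added water ≈ 3.614×10^11 m³ over 3.45×10^14 m² → Δh = 1.05×10^-3 m = 1.05 mm.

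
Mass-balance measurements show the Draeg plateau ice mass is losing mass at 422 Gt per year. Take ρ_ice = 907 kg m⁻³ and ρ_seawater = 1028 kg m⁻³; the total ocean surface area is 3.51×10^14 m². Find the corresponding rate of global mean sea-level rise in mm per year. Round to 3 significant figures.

ρ_w = 1028 kg m⁻³. Annual water volume added = 422 Gt / ρ_w = 4.220×10^14 kg / 1028 kg m⁻³ = 4.105×10^11 m³.
Δh per year = 4.105×10^11 / 3.51×10^14 = 1.17×10^-3 m = 1.17 mm.

≈ 1.17 mm/yr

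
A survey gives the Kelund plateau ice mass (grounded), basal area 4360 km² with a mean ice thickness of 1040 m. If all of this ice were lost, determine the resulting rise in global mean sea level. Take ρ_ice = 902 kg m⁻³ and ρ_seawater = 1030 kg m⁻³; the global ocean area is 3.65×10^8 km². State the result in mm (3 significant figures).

Kelund: ice volume = 4360 km² × 1040 m = 4534 km³; 4534 × (902/1030) = 3971 km³ of water.
Spread over 3.65×10^14 m² of ocean, Δh = 3.971×10^12 / 3.65×10^14 = 0.0109 m = 10.9 mm.

≈ 10.9 mm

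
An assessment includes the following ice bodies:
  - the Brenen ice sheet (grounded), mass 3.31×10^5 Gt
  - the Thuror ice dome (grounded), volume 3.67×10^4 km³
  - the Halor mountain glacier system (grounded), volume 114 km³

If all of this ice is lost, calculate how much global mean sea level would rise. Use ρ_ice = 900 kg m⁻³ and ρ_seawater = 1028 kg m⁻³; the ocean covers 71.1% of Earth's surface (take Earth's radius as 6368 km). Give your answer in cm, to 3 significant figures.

≈ 97.8 cm

Brenen: 3.31×10^5 Gt = 3.310×10^17 kg; dividing by ρ_w = 1028 kg m⁻³ gives 3.220×10^14 m³ of water.
Thuror: 3.67×10^4 km³ × (900/1028) = 3.213×10^4 km³ of water.
Halor: 114 km³ × (900/1028) = 99.81 km³ of water.
Total added water ≈ 3.542×10^14 m³ over 3.62×10^14 m² → Δh = 0.978 m = 97.8 cm.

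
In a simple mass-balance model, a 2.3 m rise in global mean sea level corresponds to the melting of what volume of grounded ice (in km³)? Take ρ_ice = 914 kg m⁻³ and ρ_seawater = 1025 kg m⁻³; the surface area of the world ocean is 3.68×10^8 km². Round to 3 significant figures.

≈ 9.49×10^5 km³

Required water volume = Δh × A = 2.3 m × 3.68×10^14 m² = 8.464×10^14 m³ = 8.464×10^5 km³.
Ice volume = water volume × ρ_w/ρ_ice = 8.464×10^5 × 1025/914 = 9.49×10^5 km³.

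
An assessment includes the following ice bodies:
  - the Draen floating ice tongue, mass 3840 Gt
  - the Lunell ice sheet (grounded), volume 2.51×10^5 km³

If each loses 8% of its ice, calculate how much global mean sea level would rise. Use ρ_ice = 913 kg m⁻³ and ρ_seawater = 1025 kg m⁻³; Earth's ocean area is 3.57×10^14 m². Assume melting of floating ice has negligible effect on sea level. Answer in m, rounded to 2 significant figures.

≈ 0.050 m

The Draen floating ice tongue is floating and already displaces its own weight of water, so its melt adds essentially nothing to sea level.
Lunell: 0.08 × 2.51×10^5 km³ × (913/1025) = 1.789×10^4 km³ of water.
Total added water ≈ 1.789×10^13 m³ over 3.57×10^14 m² → Δh = 0.0501 m.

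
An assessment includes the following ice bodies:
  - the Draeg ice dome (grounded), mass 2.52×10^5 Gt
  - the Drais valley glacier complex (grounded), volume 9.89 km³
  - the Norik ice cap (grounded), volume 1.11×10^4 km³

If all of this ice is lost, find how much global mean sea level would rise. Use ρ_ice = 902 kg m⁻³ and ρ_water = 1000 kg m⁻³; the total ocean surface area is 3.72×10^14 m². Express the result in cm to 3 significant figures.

Draeg: 2.52×10^5 Gt = 2.520×10^17 kg; dividing by ρ_w = 1000 kg m⁻³ gives 2.520×10^14 m³ of water.
Drais: 9.89 km³ × (902/1000) = 8.921 km³ of water.
Norik: 1.11×10^4 km³ × (902/1000) = 1.001×10^4 km³ of water.
Total added water ≈ 2.620×10^14 m³ over 3.72×10^14 m² → Δh = 0.704 m = 70.4 cm.

≈ 70.4 cm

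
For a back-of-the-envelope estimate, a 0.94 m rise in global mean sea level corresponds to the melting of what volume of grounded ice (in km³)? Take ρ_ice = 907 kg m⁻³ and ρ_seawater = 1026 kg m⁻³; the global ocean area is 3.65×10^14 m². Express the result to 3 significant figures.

Required water volume = Δh × A = 0.94 m × 3.65×10^14 m² = 3.431×10^14 m³ = 3.431×10^5 km³.
Ice volume = water volume × ρ_w/ρ_ice = 3.431×10^5 × 1026/907 = 3.88×10^5 km³.

≈ 3.88×10^5 km³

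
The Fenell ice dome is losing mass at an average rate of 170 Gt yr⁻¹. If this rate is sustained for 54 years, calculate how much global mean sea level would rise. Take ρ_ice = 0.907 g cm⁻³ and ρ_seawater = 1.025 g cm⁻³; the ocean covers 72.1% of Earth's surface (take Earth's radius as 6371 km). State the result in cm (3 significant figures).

Total mass lost = 170 Gt/yr × 54 yr = 9180 Gt = 9.180×10^15 kg.
ρ_w = 1.025 g cm⁻³ = 1025 kg m⁻³, so water volume = 9.180×10^15 / 1025 = 8.956×10^12 m³.
Δh = 8.956×10^12 / 3.68×10^14 = 0.0244 m = 2.44 cm.

≈ 2.44 cm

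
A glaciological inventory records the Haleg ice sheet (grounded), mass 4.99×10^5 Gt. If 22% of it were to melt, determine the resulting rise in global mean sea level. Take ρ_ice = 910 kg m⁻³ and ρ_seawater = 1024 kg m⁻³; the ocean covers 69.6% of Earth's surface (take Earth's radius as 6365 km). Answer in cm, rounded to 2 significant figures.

Haleg: 0.22 × 4.99×10^5 Gt = 1.098×10^17 kg; dividing by ρ_w = 1024 kg m⁻³ gives 1.072×10^14 m³ of water.
Spread over 3.54×10^14 m² of ocean, Δh = 1.072×10^14 / 3.54×10^14 = 0.303 m = 30 cm.

≈ 30 cm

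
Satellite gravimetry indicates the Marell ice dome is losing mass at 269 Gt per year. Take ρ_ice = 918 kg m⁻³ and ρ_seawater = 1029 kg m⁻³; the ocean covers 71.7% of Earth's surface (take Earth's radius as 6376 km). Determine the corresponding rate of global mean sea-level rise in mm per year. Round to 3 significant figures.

ρ_w = 1029 kg m⁻³. Annual water volume added = 269 Gt / ρ_w = 2.690×10^14 kg / 1029 kg m⁻³ = 2.614×10^11 m³.
Δh per year = 2.614×10^11 / 3.66×10^14 = 7.14×10^-4 m = 0.714 mm.

≈ 0.714 mm/yr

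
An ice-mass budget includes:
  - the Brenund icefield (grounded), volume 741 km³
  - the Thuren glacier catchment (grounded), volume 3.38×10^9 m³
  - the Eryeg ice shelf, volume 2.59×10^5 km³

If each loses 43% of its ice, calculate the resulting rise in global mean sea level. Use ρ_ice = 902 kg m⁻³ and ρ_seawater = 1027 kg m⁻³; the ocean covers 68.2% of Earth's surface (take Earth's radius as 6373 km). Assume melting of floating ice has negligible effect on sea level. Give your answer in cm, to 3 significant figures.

Brenund: 0.43 × 741 km³ × (902/1027) = 279.8 km³ of water.
Thuren: 0.43 × 3.38×10^9 m³ × (902/1027) = 1.277×10^9 m³ of water.
The Eryeg ice shelf is floating and already displaces its own weight of water, so its melt adds essentially nothing to sea level.
Total added water ≈ 2.811×10^11 m³ over 3.48×10^14 m² → Δh = 8.08×10^-4 m = 0.0808 cm.

≈ 0.0808 cm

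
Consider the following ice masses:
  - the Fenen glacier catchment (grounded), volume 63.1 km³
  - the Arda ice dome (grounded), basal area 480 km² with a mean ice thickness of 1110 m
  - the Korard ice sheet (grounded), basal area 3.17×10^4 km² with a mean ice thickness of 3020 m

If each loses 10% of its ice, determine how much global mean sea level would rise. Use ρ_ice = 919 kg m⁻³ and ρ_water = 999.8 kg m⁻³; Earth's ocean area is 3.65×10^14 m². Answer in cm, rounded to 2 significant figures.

≈ 2.4 cm

Fenen: 0.1 × 63.1 km³ × (919/999.8) = 5.800 km³ of water.
Arda: ice volume = 480 km² × 1110 m = 532.8 km³; 0.1 × 532.8 × (919/999.8) = 48.97 km³ of water.
Korard: ice volume = 3.17×10^4 km² × 3020 m = 9.573×10^4 km³; 0.1 × 9.573×10^4 × (919/999.8) = 8800 km³ of water.
Total added water ≈ 8.854×10^12 m³ over 3.65×10^14 m² → Δh = 0.0243 m = 2.4 cm.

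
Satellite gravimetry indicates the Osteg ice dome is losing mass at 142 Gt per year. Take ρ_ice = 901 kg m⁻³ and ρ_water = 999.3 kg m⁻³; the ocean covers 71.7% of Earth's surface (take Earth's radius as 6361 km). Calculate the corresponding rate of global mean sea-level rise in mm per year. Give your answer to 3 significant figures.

≈ 0.390 mm/yr

ρ_w = 999.3 kg m⁻³. Annual water volume added = 142 Gt / ρ_w = 1.420×10^14 kg / 999.3 kg m⁻³ = 1.421×10^11 m³.
Δh per year = 1.421×10^11 / 3.65×10^14 = 3.90×10^-4 m = 0.390 mm.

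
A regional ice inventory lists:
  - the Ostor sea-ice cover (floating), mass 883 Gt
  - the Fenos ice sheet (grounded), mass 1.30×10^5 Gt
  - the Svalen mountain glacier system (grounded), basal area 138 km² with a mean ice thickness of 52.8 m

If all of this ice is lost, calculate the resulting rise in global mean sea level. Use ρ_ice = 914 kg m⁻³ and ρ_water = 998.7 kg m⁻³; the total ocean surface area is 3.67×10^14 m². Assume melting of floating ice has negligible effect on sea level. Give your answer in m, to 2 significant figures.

The Ostor sea-ice cover is floating and already displaces its own weight of water, so its melt adds essentially nothing to sea level.
Fenos: 1.30×10^5 Gt = 1.300×10^17 kg; dividing by ρ_w = 998.7 kg m⁻³ gives 1.302×10^14 m³ of water.
Svalen: ice volume = 138 km² × 52.8 m = 7.286 km³; 7.286 × (914/998.7) = 6.668 km³ of water.
Total added water ≈ 1.302×10^14 m³ over 3.67×10^14 m² → Δh = 0.355 m.

≈ 0.35 m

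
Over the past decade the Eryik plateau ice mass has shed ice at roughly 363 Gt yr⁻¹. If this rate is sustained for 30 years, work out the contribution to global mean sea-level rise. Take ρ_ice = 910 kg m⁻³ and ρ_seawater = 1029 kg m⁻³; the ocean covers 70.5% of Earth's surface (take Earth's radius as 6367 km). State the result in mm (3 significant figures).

Total mass lost = 363 Gt/yr × 30 yr = 1.089×10^4 Gt = 1.089×10^16 kg.
ρ_w = 1029 kg m⁻³, so water volume = 1.089×10^16 / 1029 = 1.058×10^13 m³.
Δh = 1.058×10^13 / 3.59×10^14 = 0.0295 m = 29.5 mm.

≈ 29.5 mm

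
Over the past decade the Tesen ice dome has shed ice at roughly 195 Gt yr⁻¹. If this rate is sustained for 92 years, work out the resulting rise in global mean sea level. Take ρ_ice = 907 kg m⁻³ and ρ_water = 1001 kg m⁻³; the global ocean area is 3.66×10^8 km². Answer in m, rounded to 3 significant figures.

≈ 0.0490 m

Total mass lost = 195 Gt/yr × 92 yr = 1.794×10^4 Gt = 1.794×10^16 kg.
ρ_w = 1001 kg m⁻³, so water volume = 1.794×10^16 / 1001 = 1.792×10^13 m³.
Δh = 1.792×10^13 / 3.66×10^14 = 0.0490 m.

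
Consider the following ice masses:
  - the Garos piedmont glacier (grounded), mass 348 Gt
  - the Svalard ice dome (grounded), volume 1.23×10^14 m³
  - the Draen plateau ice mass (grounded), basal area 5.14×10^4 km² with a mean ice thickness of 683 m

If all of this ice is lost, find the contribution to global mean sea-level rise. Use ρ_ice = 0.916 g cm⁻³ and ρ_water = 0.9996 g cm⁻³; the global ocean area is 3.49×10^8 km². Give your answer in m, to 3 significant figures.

Garos: 348 Gt = 3.480×10^14 kg; dividing by ρ_w = 0.9996 g cm⁻³ = 999.6 kg m⁻³ gives 3.481×10^11 m³ of water.
Svalard: 1.23×10^14 m³ × (916/999.6) = 1.127×10^14 m³ of water.
Draen: ice volume = 5.14×10^4 km² × 683 m = 3.511×10^4 km³; 3.511×10^4 × (916/999.6) = 3.217×10^4 km³ of water.
Total added water ≈ 1.452×10^14 m³ over 3.49×10^14 m² → Δh = 0.416 m.

≈ 0.416 m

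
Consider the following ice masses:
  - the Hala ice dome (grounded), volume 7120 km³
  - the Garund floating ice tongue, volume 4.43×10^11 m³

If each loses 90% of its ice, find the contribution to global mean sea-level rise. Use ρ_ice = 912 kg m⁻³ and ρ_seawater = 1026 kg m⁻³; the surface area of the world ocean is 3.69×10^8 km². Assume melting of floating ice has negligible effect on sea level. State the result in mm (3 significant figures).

≈ 15.4 mm

Hala: 0.9 × 7120 km³ × (912/1026) = 5696 km³ of water.
The Garund floating ice tongue is floating and already displaces its own weight of water, so its melt adds essentially nothing to sea level.
Total added water ≈ 5.696×10^12 m³ over 3.69×10^14 m² → Δh = 0.0154 m = 15.4 mm.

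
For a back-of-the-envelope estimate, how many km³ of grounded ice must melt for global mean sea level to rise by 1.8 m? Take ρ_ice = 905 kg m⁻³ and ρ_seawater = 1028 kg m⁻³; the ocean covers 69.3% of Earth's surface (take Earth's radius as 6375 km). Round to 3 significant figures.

≈ 7.24×10^5 km³

Required water volume = Δh × A = 1.8 m × 3.54×10^14 m² = 6.371×10^14 m³ = 6.371×10^5 km³.
Ice volume = water volume × ρ_w/ρ_ice = 6.371×10^5 × 1028/905 = 7.24×10^5 km³.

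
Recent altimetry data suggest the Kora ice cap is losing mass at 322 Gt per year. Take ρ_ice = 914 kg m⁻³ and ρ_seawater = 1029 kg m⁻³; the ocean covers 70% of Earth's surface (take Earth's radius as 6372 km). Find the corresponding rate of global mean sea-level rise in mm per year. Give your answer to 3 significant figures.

ρ_w = 1029 kg m⁻³. Annual water volume added = 322 Gt / ρ_w = 3.220×10^14 kg / 1029 kg m⁻³ = 3.129×10^11 m³.
Δh per year = 3.129×10^11 / 3.57×10^14 = 8.76×10^-4 m = 0.876 mm.

≈ 0.876 mm/yr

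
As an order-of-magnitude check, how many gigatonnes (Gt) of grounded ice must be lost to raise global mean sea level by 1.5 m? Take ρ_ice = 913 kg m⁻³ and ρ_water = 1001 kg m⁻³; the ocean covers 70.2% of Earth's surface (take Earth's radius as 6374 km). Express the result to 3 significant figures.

Required water volume = Δh × A = 1.5 m × 3.58×10^14 m² = 5.376×10^14 m³.
ρ_w = 1001 kg m⁻³, so the mass of water = 5.376×10^14 m³ × 1001 kg m⁻³ = 5.381×10^17 kg = 5.38×10^5 Gt (and the same mass of ice, by conservation).

≈ 5.38×10^5 Gt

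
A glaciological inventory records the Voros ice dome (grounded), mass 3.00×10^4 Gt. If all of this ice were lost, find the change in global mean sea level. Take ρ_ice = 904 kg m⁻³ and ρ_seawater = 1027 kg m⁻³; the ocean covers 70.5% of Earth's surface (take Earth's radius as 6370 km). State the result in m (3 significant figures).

Voros: 3.00×10^4 Gt = 3.000×10^16 kg; dividing by ρ_w = 1027 kg m⁻³ gives 2.921×10^13 m³ of water.
Spread over 3.59×10^14 m² of ocean, Δh = 2.921×10^13 / 3.59×10^14 = 0.0813 m.

≈ 0.0813 m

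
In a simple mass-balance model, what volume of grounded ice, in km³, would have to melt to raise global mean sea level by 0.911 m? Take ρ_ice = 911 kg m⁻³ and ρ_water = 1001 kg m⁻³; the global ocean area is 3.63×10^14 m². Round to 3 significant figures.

≈ 3.63×10^5 km³

Required water volume = Δh × A = 0.911 m × 3.63×10^14 m² = 3.307×10^14 m³ = 3.307×10^5 km³.
Ice volume = water volume × ρ_w/ρ_ice = 3.307×10^5 × 1001/911 = 3.63×10^5 km³.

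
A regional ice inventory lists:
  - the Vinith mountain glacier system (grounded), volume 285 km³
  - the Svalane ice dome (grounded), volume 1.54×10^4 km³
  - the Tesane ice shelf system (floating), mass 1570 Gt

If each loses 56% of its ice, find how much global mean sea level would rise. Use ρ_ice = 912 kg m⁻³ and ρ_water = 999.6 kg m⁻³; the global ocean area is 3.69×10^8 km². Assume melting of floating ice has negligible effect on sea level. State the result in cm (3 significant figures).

≈ 2.17 cm

Vinith: 0.56 × 285 km³ × (912/999.6) = 145.6 km³ of water.
Svalane: 0.56 × 1.54×10^4 km³ × (912/999.6) = 7868 km³ of water.
The Tesane ice shelf system is floating and already displaces its own weight of water, so its melt adds essentially nothing to sea level.
Total added water ≈ 8.014×10^12 m³ over 3.69×10^14 m² → Δh = 0.0217 m = 2.17 cm.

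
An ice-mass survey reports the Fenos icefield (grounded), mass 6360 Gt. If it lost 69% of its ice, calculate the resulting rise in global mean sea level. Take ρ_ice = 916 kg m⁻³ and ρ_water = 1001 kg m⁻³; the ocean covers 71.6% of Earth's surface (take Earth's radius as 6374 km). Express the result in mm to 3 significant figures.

≈ 12.0 mm

Fenos: 0.69 × 6360 Gt = 4.388×10^15 kg; dividing by ρ_w = 1001 kg m⁻³ gives 4.384×10^12 m³ of water.
Spread over 3.66×10^14 m² of ocean, Δh = 4.384×10^12 / 3.66×10^14 = 0.0120 m = 12.0 mm.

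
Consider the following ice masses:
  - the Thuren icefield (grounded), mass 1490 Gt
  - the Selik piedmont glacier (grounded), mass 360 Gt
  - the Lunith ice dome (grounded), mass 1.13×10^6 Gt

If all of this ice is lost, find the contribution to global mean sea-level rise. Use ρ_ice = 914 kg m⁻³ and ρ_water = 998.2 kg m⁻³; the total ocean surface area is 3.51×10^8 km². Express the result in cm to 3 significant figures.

Thuren: 1490 Gt = 1.490×10^15 kg; dividing by ρ_w = 998.2 kg m⁻³ gives 1.493×10^12 m³ of water.
Selik: 360 Gt = 3.600×10^14 kg; dividing by ρ_w = 998.2 kg m⁻³ gives 3.606×10^11 m³ of water.
Lunith: 1.13×10^6 Gt = 1.130×10^18 kg; dividing by ρ_w = 998.2 kg m⁻³ gives 1.132×10^15 m³ of water.
Total added water ≈ 1.134×10^15 m³ over 3.51×10^14 m² → Δh = 3.23 m = 323 cm.

≈ 323 cm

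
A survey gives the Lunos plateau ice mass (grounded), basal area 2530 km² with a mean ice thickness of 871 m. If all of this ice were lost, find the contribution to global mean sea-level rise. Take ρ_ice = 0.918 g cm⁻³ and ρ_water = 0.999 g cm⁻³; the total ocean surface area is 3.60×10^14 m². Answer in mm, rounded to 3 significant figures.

Lunos: ice volume = 2530 km² × 871 m = 2204 km³; 2204 × (918/999) = 2025 km³ of water.
Spread over 3.60×10^14 m² of ocean, Δh = 2.025×10^12 / 3.60×10^14 = 5.62×10^-3 m = 5.62 mm.

≈ 5.62 mm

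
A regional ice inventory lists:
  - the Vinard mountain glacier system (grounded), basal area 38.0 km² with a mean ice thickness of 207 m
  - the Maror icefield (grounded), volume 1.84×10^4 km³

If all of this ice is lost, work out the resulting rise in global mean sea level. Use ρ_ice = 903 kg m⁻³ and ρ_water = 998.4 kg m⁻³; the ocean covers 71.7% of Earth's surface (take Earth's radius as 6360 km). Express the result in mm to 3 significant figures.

Vinard: ice volume = 38.0 km² × 207 m = 7.866 km³; 7.866 × (903/998.4) = 7.114 km³ of water.
Maror: 1.84×10^4 km³ × (903/998.4) = 1.664×10^4 km³ of water.
Total added water ≈ 1.665×10^13 m³ over 3.64×10^14 m² → Δh = 0.0457 m = 45.7 mm.

≈ 45.7 mm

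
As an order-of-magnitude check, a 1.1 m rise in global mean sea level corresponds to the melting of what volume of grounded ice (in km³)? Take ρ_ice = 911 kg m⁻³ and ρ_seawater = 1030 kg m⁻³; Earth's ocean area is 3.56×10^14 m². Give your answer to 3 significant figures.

Required water volume = Δh × A = 1.1 m × 3.56×10^14 m² = 3.916×10^14 m³ = 3.916×10^5 km³.
Ice volume = water volume × ρ_w/ρ_ice = 3.916×10^5 × 1030/911 = 4.43×10^5 km³.

≈ 4.43×10^5 km³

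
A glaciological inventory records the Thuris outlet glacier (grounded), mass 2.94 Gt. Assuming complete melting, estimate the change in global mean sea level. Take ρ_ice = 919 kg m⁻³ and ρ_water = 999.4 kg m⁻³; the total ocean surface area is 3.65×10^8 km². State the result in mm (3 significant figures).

Thuris: 2.94 Gt = 2.940×10^12 kg; dividing by ρ_w = 999.4 kg m⁻³ gives 2.942×10^9 m³ of water.
Spread over 3.65×10^14 m² of ocean, Δh = 2.942×10^9 / 3.65×10^14 = 8.06×10^-6 m = 8.06×10^-3 mm.

≈ 8.06×10^-3 mm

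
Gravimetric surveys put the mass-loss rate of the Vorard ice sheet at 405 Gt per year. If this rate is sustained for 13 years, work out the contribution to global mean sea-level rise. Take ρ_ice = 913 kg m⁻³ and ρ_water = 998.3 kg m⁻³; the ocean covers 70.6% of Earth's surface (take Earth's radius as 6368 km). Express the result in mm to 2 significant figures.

≈ 15 mm

Total mass lost = 405 Gt/yr × 13 yr = 5265 Gt = 5.265×10^15 kg.
ρ_w = 998.3 kg m⁻³, so water volume = 5.265×10^15 / 998.3 = 5.274×10^12 m³.
Δh = 5.274×10^12 / 3.60×10^14 = 0.0147 m = 15 mm.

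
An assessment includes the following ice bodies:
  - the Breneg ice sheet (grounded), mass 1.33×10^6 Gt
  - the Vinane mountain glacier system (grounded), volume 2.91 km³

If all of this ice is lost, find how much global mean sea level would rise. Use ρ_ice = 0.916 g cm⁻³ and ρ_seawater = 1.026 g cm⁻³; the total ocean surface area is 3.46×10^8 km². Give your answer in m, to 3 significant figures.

Breneg: 1.33×10^6 Gt = 1.330×10^18 kg; dividing by ρ_w = 1.026 g cm⁻³ = 1026 kg m⁻³ gives 1.296×10^15 m³ of water.
Vinane: 2.91 km³ × (916/1026) = 2.598 km³ of water.
Total added water ≈ 1.296×10^15 m³ over 3.46×10^14 m² → Δh = 3.75 m.

≈ 3.75 m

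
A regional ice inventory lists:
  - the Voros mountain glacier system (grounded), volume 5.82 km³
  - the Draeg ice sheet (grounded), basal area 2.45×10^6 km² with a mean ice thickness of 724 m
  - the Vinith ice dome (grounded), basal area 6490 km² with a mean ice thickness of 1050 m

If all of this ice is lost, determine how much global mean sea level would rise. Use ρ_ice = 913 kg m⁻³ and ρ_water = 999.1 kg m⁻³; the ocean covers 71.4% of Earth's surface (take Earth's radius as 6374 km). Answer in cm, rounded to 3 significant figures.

Voros: 5.82 km³ × (913/999.1) = 5.318 km³ of water.
Draeg: ice volume = 2.45×10^6 km² × 724 m = 1.774×10^6 km³; 1.774×10^6 × (913/999.1) = 1.621×10^6 km³ of water.
Vinith: ice volume = 6490 km² × 1050 m = 6814 km³; 6814 × (913/999.1) = 6227 km³ of water.
Total added water ≈ 1.627×10^15 m³ over 3.65×10^14 m² → Δh = 4.46 m = 446 cm.

≈ 446 cm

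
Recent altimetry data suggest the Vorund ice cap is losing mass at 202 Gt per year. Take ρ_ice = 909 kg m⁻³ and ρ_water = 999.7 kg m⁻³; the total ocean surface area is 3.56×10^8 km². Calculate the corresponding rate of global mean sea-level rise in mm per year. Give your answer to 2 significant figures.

ρ_w = 999.7 kg m⁻³. Annual water volume added = 202 Gt / ρ_w = 2.020×10^14 kg / 999.7 kg m⁻³ = 2.021×10^11 m³.
Δh per year = 2.021×10^11 / 3.56×10^14 = 5.68×10^-4 m = 0.57 mm.

≈ 0.57 mm/yr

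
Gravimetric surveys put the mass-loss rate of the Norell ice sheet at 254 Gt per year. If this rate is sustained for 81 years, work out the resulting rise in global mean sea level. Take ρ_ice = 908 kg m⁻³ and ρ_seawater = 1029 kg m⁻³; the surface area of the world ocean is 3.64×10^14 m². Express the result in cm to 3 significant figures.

≈ 5.49 cm

Total mass lost = 254 Gt/yr × 81 yr = 2.057×10^4 Gt = 2.057×10^16 kg.
ρ_w = 1029 kg m⁻³, so water volume = 2.057×10^16 / 1029 = 1.999×10^13 m³.
Δh = 1.999×10^13 / 3.64×10^14 = 0.0549 m = 5.49 cm.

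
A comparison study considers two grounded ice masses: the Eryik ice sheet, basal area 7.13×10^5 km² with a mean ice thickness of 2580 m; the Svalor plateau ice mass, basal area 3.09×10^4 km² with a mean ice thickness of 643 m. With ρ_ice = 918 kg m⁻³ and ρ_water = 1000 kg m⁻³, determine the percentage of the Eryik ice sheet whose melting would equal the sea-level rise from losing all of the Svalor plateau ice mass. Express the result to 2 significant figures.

Equal sea-level rise means equal mass of meltwater, i.e. equal mass of ice lost.
Ice mass of Svalor: 1.824×10^16 kg; ice mass of Eryik: 1.689×10^18 kg.
Fraction required = 1.824×10^16 / 1.689×10^18 = 0.0108 → 1.1 %.

≈ 1.1 %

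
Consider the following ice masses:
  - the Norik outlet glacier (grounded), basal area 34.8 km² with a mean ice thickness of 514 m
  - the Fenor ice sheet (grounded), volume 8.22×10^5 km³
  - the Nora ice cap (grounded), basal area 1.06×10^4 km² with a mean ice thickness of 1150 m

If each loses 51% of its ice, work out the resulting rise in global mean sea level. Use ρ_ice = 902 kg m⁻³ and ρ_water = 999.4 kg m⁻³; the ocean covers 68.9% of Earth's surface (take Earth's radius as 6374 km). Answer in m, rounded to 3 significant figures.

≈ 1.09 m

Norik: ice volume = 34.8 km² × 514 m = 17.89 km³; 0.51 × 17.89 × (902/999.4) = 8.233 km³ of water.
Fenor: 0.51 × 8.22×10^5 km³ × (902/999.4) = 3.784×10^5 km³ of water.
Nora: ice volume = 1.06×10^4 km² × 1150 m = 1.219×10^4 km³; 0.51 × 1.219×10^4 × (902/999.4) = 5611 km³ of water.
Total added water ≈ 3.840×10^14 m³ over 3.52×10^14 m² → Δh = 1.09 m.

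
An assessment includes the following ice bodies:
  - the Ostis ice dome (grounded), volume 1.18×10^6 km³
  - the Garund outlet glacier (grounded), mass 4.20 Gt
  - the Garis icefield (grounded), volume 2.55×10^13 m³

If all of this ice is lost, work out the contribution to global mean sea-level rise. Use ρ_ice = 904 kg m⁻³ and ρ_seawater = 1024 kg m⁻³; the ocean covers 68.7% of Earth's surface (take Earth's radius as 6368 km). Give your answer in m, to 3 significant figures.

Ostis: 1.18×10^6 km³ × (904/1024) = 1.042×10^6 km³ of water.
Garund: 4.20 Gt = 4.200×10^12 kg; dividing by ρ_w = 1024 kg m⁻³ gives 4.102×10^9 m³ of water.
Garis: 2.55×10^13 m³ × (904/1024) = 2.251×10^13 m³ of water.
Total added water ≈ 1.064×10^15 m³ over 3.50×10^14 m² → Δh = 3.04 m.

≈ 3.04 m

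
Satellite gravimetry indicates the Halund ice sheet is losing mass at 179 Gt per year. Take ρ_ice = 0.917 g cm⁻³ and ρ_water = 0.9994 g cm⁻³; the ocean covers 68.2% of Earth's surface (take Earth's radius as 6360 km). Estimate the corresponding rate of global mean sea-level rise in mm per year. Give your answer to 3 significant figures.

≈ 0.517 mm/yr

ρ_w = 0.9994 g cm⁻³ = 999.4 kg m⁻³. Annual water volume added = 179 Gt / ρ_w = 1.790×10^14 kg / 999.4 kg m⁻³ = 1.791×10^11 m³.
Δh per year = 1.791×10^11 / 3.47×10^14 = 5.17×10^-4 m = 0.517 mm.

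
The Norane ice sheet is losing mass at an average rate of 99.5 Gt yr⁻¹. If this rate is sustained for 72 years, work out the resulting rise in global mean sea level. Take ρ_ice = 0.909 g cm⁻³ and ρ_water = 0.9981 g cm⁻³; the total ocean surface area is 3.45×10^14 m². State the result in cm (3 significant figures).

≈ 2.08 cm

Total mass lost = 99.5 Gt/yr × 72 yr = 7164 Gt = 7.164×10^15 kg.
ρ_w = 0.9981 g cm⁻³ = 998.1 kg m⁻³, so water volume = 7.164×10^15 / 998.1 = 7.178×10^12 m³.
Δh = 7.178×10^12 / 3.45×10^14 = 0.0208 m = 2.08 cm.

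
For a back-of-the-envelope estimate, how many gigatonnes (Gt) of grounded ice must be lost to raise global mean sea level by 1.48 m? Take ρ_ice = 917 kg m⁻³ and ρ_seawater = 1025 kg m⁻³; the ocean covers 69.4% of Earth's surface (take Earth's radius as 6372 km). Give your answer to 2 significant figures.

≈ 5.4×10^5 Gt

Required water volume = Δh × A = 1.48 m × 3.54×10^14 m² = 5.241×10^14 m³.
ρ_w = 1025 kg m⁻³, so the mass of water = 5.241×10^14 m³ × 1025 kg m⁻³ = 5.372×10^17 kg = 5.4×10^5 Gt (and the same mass of ice, by conservation).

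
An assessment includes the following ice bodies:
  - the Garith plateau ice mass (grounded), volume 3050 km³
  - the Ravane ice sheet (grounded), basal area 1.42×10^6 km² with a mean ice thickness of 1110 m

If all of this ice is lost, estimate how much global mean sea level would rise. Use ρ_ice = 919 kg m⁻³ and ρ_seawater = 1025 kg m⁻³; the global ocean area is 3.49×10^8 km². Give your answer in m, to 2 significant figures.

≈ 4.1 m

Garith: 3050 km³ × (919/1025) = 2735 km³ of water.
Ravane: ice volume = 1.42×10^6 km² × 1110 m = 1.576×10^6 km³; 1.576×10^6 × (919/1025) = 1.413×10^6 km³ of water.
Total added water ≈ 1.416×10^15 m³ over 3.49×10^14 m² → Δh = 4.06 m.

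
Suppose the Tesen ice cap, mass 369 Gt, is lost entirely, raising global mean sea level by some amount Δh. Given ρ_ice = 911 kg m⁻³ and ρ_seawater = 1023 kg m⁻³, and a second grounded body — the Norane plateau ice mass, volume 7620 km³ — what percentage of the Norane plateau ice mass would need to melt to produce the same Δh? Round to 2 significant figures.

≈ 5.3 %

Equal sea-level rise means equal mass of meltwater, i.e. equal mass of ice lost.
Ice mass of Tesen: 3.690×10^14 kg; ice mass of Norane: 6.942×10^15 kg.
Fraction required = 3.690×10^14 / 6.942×10^15 = 0.0532 → 5.3 %.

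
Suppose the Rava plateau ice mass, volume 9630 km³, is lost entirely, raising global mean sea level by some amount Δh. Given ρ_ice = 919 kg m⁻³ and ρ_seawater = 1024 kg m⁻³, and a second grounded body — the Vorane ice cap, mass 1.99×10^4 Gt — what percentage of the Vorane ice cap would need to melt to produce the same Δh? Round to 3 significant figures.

Equal sea-level rise means equal mass of meltwater, i.e. equal mass of ice lost.
Ice mass of Rava: 8.850×10^15 kg; ice mass of Vorane: 1.990×10^16 kg.
Fraction required = 8.850×10^15 / 1.990×10^16 = 0.445 → 44.5 %.

≈ 44.5 %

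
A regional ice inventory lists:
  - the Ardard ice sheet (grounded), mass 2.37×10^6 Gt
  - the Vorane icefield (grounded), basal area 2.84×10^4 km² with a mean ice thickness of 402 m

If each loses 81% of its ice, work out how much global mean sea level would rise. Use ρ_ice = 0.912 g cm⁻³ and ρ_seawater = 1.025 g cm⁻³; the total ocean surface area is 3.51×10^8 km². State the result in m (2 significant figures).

Ardard: 0.81 × 2.37×10^6 Gt = 1.920×10^18 kg; dividing by ρ_w = 1.025 g cm⁻³ = 1025 kg m⁻³ gives 1.873×10^15 m³ of water.
Vorane: ice volume = 2.84×10^4 km² × 402 m = 1.142×10^4 km³; 0.81 × 1.142×10^4 × (912/1025) = 8228 km³ of water.
Total added water ≈ 1.881×10^15 m³ over 3.51×10^14 m² → Δh = 5.36 m.

≈ 5.4 m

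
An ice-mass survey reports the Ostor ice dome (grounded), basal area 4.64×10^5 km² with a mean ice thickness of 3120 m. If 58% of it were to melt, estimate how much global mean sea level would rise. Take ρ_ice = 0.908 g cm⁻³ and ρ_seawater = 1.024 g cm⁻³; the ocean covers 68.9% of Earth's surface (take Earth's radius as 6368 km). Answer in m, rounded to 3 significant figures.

≈ 2.12 m

Ostor: ice volume = 4.64×10^5 km² × 3120 m = 1.448×10^6 km³; 0.58 × 1.448×10^6 × (908/1024) = 7.445×10^5 km³ of water.
Spread over 3.51×10^14 m² of ocean, Δh = 7.445×10^14 / 3.51×10^14 = 2.12 m.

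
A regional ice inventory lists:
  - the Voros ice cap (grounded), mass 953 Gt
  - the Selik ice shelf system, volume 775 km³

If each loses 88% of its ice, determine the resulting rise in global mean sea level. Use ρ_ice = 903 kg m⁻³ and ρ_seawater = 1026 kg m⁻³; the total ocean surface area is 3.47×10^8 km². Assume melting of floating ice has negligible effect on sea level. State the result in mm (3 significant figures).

≈ 2.36 mm

Voros: 0.88 × 953 Gt = 8.386×10^14 kg; dividing by ρ_w = 1026 kg m⁻³ gives 8.174×10^11 m³ of water.
The Selik ice shelf system is floating and already displaces its own weight of water, so its melt adds essentially nothing to sea level.
Total added water ≈ 8.174×10^11 m³ over 3.47×10^14 m² → Δh = 2.36×10^-3 m = 2.36 mm.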